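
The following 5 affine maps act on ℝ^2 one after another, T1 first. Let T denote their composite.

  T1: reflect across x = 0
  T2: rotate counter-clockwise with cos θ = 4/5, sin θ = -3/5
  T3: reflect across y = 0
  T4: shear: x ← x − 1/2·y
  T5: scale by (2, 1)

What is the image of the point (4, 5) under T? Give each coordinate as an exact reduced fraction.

T1 reflect across x = 0: (4, 5) → (-4, 5)
T2 rotate counter-clockwise with cos θ = 4/5, sin θ = -3/5: (-4, 5) → (-1/5, 32/5)
T3 reflect across y = 0: (-1/5, 32/5) → (-1/5, -32/5)
T4 shear: x ← x − 1/2·y: (-1/5, -32/5) → (3, -32/5)
T5 scale by (2, 1): (3, -32/5) → (6, -32/5)

T(p) = (6, -32/5)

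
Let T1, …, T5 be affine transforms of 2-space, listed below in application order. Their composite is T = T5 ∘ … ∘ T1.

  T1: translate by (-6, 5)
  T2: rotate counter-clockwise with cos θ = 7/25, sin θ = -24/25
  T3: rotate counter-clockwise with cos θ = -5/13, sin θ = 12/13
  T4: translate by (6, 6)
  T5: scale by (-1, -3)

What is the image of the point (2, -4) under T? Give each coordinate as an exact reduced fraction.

T(p) = (-734/325, -4161/325)

T1 translate by (-6, 5): (2, -4) → (-4, 1)
T2 rotate counter-clockwise with cos θ = 7/25, sin θ = -24/25: (-4, 1) → (-4/25, 103/25)
T3 rotate counter-clockwise with cos θ = -5/13, sin θ = 12/13: (-4/25, 103/25) → (-1216/325, -563/325)
T4 translate by (6, 6): (-1216/325, -563/325) → (734/325, 1387/325)
T5 scale by (-1, -3): (734/325, 1387/325) → (-734/325, -4161/325)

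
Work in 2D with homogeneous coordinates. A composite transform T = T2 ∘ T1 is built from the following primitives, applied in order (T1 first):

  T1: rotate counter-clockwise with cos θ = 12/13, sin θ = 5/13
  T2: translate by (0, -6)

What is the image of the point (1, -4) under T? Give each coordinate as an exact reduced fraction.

T(p) = (32/13, -121/13)

T1 rotate counter-clockwise with cos θ = 12/13, sin θ = 5/13: (1, -4) → (32/13, -43/13)
T2 translate by (0, -6): (32/13, -43/13) → (32/13, -121/13)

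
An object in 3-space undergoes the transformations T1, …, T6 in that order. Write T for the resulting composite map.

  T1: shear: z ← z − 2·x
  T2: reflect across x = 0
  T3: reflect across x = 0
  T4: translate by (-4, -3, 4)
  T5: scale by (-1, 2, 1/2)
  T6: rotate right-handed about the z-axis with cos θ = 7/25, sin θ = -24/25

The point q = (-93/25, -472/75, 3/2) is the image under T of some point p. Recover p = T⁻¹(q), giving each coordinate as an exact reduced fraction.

T1 = [1 0 0 0; 0 1 0 0; -2 0 1 0; 0 0 0 1]
T2·T1 = [-1 0 0 0; 0 1 0 0; -2 0 1 0; 0 0 0 1]
T3·…·T1 = [1 0 0 0; 0 1 0 0; -2 0 1 0; 0 0 0 1]
T4·…·T1 = [1 0 0 -4; 0 1 0 -3; -2 0 1 4; 0 0 0 1]
T5·…·T1 = [-1 0 0 4; 0 2 0 -6; -1 0 1/2 2; 0 0 0 1]
T6·…·T1 = [-7/25 48/25 0 -116/25; 24/25 14/25 0 -138/25; -1 0 1/2 2; 0 0 0 1]
det M = -1; M⁻¹ = [-7/25 24/25 0 4; 12/25 7/50 0 3; -14/25 48/25 2 4; 0 0 0 1]
M⁻¹ · (-93/25, -472/75, 3/2)ᵀ = (-1, 1/3, -3)ᵀ

p = (-1, 1/3, -3)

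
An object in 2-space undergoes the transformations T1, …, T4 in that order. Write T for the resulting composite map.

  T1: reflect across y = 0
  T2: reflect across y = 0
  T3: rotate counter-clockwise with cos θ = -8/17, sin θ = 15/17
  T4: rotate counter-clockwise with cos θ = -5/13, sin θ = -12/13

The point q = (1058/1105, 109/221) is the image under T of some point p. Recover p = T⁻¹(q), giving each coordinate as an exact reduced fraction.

p = (1, 2/5)

T1 = [1 0 0; 0 -1 0; 0 0 1]
T2·T1 = [1 0 0; 0 1 0; 0 0 1]
T3·…·T1 = [-8/17 -15/17 0; 15/17 -8/17 0; 0 0 1]
T4·…·T1 = [220/221 -21/221 0; 21/221 220/221 0; 0 0 1]
det M = 1; M⁻¹ = [220/221 21/221 0; -21/221 220/221 0; 0 0 1]
M⁻¹ · (1058/1105, 109/221)ᵀ = (1, 2/5)ᵀ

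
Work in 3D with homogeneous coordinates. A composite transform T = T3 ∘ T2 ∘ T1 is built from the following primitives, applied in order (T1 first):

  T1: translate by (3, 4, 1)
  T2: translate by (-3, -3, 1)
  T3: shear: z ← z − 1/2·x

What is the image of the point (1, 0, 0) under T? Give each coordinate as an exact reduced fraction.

T1 translate by (3, 4, 1): (1, 0, 0) → (4, 4, 1)
T2 translate by (-3, -3, 1): (4, 4, 1) → (1, 1, 2)
T3 shear: z ← z − 1/2·x: (1, 1, 2) → (1, 1, 3/2)

T(p) = (1, 1, 3/2)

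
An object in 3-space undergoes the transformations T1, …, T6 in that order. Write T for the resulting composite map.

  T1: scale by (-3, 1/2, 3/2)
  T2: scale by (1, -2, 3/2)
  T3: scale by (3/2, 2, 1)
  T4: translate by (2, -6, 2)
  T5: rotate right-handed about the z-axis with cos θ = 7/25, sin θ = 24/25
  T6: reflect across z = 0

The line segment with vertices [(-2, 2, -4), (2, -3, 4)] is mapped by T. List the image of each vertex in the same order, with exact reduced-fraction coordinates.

image vertices: (317/25, 194/25, 7), (-49/25, -168/25, -11)

T1 scale by (-3, 1/2, 3/2): (-2, 2, -4) → (6, 1, -6); (2, -3, 4) → (-6, -3/2, 6)
T2 scale by (1, -2, 3/2): (6, 1, -6) → (6, -2, -9); (-6, -3/2, 6) → (-6, 3, 9)
T3 scale by (3/2, 2, 1): (6, -2, -9) → (9, -4, -9); (-6, 3, 9) → (-9, 6, 9)
T4 translate by (2, -6, 2): (9, -4, -9) → (11, -10, -7); (-9, 6, 9) → (-7, 0, 11)
T5 rotate right-handed about the z-axis with cos θ = 7/25, sin θ = 24/25: (11, -10, -7) → (317/25, 194/25, -7); (-7, 0, 11) → (-49/25, -168/25, 11)
T6 reflect across z = 0: (317/25, 194/25, -7) → (317/25, 194/25, 7); (-49/25, -168/25, 11) → (-49/25, -168/25, -11)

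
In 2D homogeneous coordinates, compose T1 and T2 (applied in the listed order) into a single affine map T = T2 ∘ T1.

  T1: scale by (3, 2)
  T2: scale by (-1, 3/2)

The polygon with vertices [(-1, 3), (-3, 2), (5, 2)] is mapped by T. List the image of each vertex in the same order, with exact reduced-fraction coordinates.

image vertices: (3, 9), (9, 6), (-15, 6)

T1 scale by (3, 2): (-1, 3) → (-3, 6); (-3, 2) → (-9, 4); (5, 2) → (15, 4)
T2 scale by (-1, 3/2): (-3, 6) → (3, 9); (-9, 4) → (9, 6); (15, 4) → (-15, 6)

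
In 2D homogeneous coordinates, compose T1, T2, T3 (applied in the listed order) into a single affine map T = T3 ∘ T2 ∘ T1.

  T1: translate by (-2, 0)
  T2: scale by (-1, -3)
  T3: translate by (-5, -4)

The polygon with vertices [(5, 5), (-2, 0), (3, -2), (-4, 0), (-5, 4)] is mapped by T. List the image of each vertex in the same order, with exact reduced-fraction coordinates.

image vertices: (-8, -19), (-1, -4), (-6, 2), (1, -4), (2, -16)

T1 translate by (-2, 0): (5, 5) → (3, 5); (-2, 0) → (-4, 0); (3, -2) → (1, -2); (-4, 0) → (-6, 0); (-5, 4) → (-7, 4)
T2 scale by (-1, -3): (3, 5) → (-3, -15); (-4, 0) → (4, 0); (1, -2) → (-1, 6); (-6, 0) → (6, 0); (-7, 4) → (7, -12)
T3 translate by (-5, -4): (-3, -15) → (-8, -19); (4, 0) → (-1, -4); (-1, 6) → (-6, 2); (6, 0) → (1, -4); (7, -12) → (2, -16)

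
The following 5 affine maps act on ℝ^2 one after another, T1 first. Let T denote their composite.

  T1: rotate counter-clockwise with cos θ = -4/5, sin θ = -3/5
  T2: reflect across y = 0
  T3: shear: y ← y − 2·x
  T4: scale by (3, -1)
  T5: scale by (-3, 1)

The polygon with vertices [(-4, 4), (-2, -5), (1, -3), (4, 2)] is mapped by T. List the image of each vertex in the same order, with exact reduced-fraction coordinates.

T1 rotate counter-clockwise with cos θ = -4/5, sin θ = -3/5: (-4, 4) → (28/5, -4/5); (-2, -5) → (-7/5, 26/5); (1, -3) → (-13/5, 9/5); (4, 2) → (-2, -4)
T2 reflect across y = 0: (28/5, -4/5) → (28/5, 4/5); (-7/5, 26/5) → (-7/5, -26/5); (-13/5, 9/5) → (-13/5, -9/5); (-2, -4) → (-2, 4)
T3 shear: y ← y − 2·x: (28/5, 4/5) → (28/5, -52/5); (-7/5, -26/5) → (-7/5, -12/5); (-13/5, -9/5) → (-13/5, 17/5); (-2, 4) → (-2, 8)
T4 scale by (3, -1): (28/5, -52/5) → (84/5, 52/5); (-7/5, -12/5) → (-21/5, 12/5); (-13/5, 17/5) → (-39/5, -17/5); (-2, 8) → (-6, -8)
T5 scale by (-3, 1): (84/5, 52/5) → (-252/5, 52/5); (-21/5, 12/5) → (63/5, 12/5); (-39/5, -17/5) → (117/5, -17/5); (-6, -8) → (18, -8)

image vertices: (-252/5, 52/5), (63/5, 12/5), (117/5, -17/5), (18, -8)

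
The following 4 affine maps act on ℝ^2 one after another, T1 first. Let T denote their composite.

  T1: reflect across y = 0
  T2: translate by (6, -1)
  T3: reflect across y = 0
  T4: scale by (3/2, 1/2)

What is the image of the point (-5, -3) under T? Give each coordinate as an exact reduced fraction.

T1 reflect across y = 0: (-5, -3) → (-5, 3)
T2 translate by (6, -1): (-5, 3) → (1, 2)
T3 reflect across y = 0: (1, 2) → (1, -2)
T4 scale by (3/2, 1/2): (1, -2) → (3/2, -1)

T(p) = (3/2, -1)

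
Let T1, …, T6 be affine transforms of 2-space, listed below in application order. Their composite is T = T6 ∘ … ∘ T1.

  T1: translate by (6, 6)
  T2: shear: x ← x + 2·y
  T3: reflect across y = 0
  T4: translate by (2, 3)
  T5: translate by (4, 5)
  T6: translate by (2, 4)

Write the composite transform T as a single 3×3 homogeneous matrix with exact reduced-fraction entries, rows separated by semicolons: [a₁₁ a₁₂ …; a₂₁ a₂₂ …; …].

T = [1 2 26; 0 -1 6; 0 0 1]

T1 = [1 0 6; 0 1 6; 0 0 1]
T2·T1 = [1 2 18; 0 1 6; 0 0 1]
T3·…·T1 = [1 2 18; 0 -1 -6; 0 0 1]
T4·…·T1 = [1 2 20; 0 -1 -3; 0 0 1]
T5·…·T1 = [1 2 24; 0 -1 2; 0 0 1]
T6·…·T1 = [1 2 26; 0 -1 6; 0 0 1]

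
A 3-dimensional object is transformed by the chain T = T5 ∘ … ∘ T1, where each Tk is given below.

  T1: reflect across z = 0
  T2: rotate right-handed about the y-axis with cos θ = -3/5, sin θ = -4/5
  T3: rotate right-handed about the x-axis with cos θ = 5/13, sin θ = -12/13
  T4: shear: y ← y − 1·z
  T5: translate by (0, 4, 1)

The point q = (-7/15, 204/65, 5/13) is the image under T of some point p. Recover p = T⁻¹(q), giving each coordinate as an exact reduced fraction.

T1 = [1 0 0 0; 0 1 0 0; 0 0 -1 0; 0 0 0 1]
T2·T1 = [-3/5 0 4/5 0; 0 1 0 0; 4/5 0 3/5 0; 0 0 0 1]
T3·…·T1 = [-3/5 0 4/5 0; 48/65 5/13 36/65 0; 4/13 -12/13 3/13 0; 0 0 0 1]
T4·…·T1 = [-3/5 0 4/5 0; 28/65 17/13 21/65 0; 4/13 -12/13 3/13 0; 0 0 0 1]
T5·…·T1 = [-3/5 0 4/5 0; 28/65 17/13 21/65 4; 4/13 -12/13 3/13 1; 0 0 0 1]
det M = -1; M⁻¹ = [-3/5 48/65 68/65 -4; 0 5/13 -7/13 -1; 4/5 36/65 51/65 -3; 0 0 0 1]
M⁻¹ · (-7/15, 204/65, 5/13)ᵀ = (-1, 0, -4/3)ᵀ

p = (-1, 0, -4/3)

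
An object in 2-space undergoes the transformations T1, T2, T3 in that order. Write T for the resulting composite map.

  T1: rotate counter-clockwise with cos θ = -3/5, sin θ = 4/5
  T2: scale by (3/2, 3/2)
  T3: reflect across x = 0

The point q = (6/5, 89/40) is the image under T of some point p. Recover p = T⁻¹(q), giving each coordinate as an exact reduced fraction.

p = (5/3, -1/4)

T1 = [-3/5 -4/5 0; 4/5 -3/5 0; 0 0 1]
T2·T1 = [-9/10 -6/5 0; 6/5 -9/10 0; 0 0 1]
T3·…·T1 = [9/10 6/5 0; 6/5 -9/10 0; 0 0 1]
det M = -9/4; M⁻¹ = [2/5 8/15 0; 8/15 -2/5 0; 0 0 1]
M⁻¹ · (6/5, 89/40)ᵀ = (5/3, -1/4)ᵀ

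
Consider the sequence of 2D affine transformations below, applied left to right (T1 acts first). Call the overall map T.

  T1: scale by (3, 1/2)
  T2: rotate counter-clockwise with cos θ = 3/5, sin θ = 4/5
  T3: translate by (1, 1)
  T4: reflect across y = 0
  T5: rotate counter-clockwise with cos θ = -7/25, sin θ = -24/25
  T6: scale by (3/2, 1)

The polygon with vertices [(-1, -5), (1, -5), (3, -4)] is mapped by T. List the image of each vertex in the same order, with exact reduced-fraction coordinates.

T1 scale by (3, 1/2): (-1, -5) → (-3, -5/2); (1, -5) → (3, -5/2); (3, -4) → (9, -2)
T2 rotate counter-clockwise with cos θ = 3/5, sin θ = 4/5: (-3, -5/2) → (1/5, -39/10); (3, -5/2) → (19/5, 9/10); (9, -2) → (7, 6)
T3 translate by (1, 1): (1/5, -39/10) → (6/5, -29/10); (19/5, 9/10) → (24/5, 19/10); (7, 6) → (8, 7)
T4 reflect across y = 0: (6/5, -29/10) → (6/5, 29/10); (24/5, 19/10) → (24/5, -19/10); (8, 7) → (8, -7)
T5 rotate counter-clockwise with cos θ = -7/25, sin θ = -24/25: (6/5, 29/10) → (306/125, -491/250); (24/5, -19/10) → (-396/125, -1019/250); (8, -7) → (-224/25, -143/25)
T6 scale by (3/2, 1): (306/125, -491/250) → (459/125, -491/250); (-396/125, -1019/250) → (-594/125, -1019/250); (-224/25, -143/25) → (-336/25, -143/25)

image vertices: (459/125, -491/250), (-594/125, -1019/250), (-336/25, -143/25)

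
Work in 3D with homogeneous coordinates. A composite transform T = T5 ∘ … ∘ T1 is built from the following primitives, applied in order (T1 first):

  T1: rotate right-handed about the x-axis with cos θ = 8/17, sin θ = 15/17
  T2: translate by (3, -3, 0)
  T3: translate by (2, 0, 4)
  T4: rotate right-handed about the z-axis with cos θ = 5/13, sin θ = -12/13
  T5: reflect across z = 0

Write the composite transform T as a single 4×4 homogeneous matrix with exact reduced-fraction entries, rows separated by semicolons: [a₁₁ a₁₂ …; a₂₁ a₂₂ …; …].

T = [5/13 96/221 -180/221 -11/13; -12/13 40/221 -75/221 -75/13; 0 -15/17 -8/17 -4; 0 0 0 1]

T1 = [1 0 0 0; 0 8/17 -15/17 0; 0 15/17 8/17 0; 0 0 0 1]
T2·T1 = [1 0 0 3; 0 8/17 -15/17 -3; 0 15/17 8/17 0; 0 0 0 1]
T3·…·T1 = [1 0 0 5; 0 8/17 -15/17 -3; 0 15/17 8/17 4; 0 0 0 1]
T4·…·T1 = [5/13 96/221 -180/221 -11/13; -12/13 40/221 -75/221 -75/13; 0 15/17 8/17 4; 0 0 0 1]
T5·…·T1 = [5/13 96/221 -180/221 -11/13; -12/13 40/221 -75/221 -75/13; 0 -15/17 -8/17 -4; 0 0 0 1]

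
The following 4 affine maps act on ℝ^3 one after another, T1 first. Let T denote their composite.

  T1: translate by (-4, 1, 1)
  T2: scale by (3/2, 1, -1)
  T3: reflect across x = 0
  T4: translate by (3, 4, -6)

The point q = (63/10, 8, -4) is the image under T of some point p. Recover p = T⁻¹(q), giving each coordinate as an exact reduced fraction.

T1 = [1 0 0 -4; 0 1 0 1; 0 0 1 1; 0 0 0 1]
T2·T1 = [3/2 0 0 -6; 0 1 0 1; 0 0 -1 -1; 0 0 0 1]
T3·…·T1 = [-3/2 0 0 6; 0 1 0 1; 0 0 -1 -1; 0 0 0 1]
T4·…·T1 = [-3/2 0 0 9; 0 1 0 5; 0 0 -1 -7; 0 0 0 1]
det M = 3/2; M⁻¹ = [-2/3 0 0 6; 0 1 0 -5; 0 0 -1 -7; 0 0 0 1]
M⁻¹ · (63/10, 8, -4)ᵀ = (9/5, 3, -3)ᵀ

p = (9/5, 3, -3)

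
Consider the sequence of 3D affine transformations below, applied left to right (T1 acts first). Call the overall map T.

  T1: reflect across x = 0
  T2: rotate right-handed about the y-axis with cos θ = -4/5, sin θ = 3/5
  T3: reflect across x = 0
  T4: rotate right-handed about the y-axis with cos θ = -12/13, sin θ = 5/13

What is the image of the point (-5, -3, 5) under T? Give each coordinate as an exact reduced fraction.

T(p) = (-47/13, -3, 79/13)

T1 reflect across x = 0: (-5, -3, 5) → (5, -3, 5)
T2 rotate right-handed about the y-axis with cos θ = -4/5, sin θ = 3/5: (5, -3, 5) → (-1, -3, -7)
T3 reflect across x = 0: (-1, -3, -7) → (1, -3, -7)
T4 rotate right-handed about the y-axis with cos θ = -12/13, sin θ = 5/13: (1, -3, -7) → (-47/13, -3, 79/13)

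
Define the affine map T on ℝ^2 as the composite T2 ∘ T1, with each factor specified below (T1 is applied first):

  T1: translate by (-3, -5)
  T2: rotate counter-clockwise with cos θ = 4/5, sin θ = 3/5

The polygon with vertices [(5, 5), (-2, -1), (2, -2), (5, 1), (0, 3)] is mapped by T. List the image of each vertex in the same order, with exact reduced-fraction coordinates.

T1 translate by (-3, -5): (5, 5) → (2, 0); (-2, -1) → (-5, -6); (2, -2) → (-1, -7); (5, 1) → (2, -4); (0, 3) → (-3, -2)
T2 rotate counter-clockwise with cos θ = 4/5, sin θ = 3/5: (2, 0) → (8/5, 6/5); (-5, -6) → (-2/5, -39/5); (-1, -7) → (17/5, -31/5); (2, -4) → (4, -2); (-3, -2) → (-6/5, -17/5)

image vertices: (8/5, 6/5), (-2/5, -39/5), (17/5, -31/5), (4, -2), (-6/5, -17/5)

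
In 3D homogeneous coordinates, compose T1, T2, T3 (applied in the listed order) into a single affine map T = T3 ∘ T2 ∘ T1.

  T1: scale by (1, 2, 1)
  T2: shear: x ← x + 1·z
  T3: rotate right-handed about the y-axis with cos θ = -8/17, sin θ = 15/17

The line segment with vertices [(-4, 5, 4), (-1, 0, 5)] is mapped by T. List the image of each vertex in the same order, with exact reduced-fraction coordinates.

T1 scale by (1, 2, 1): (-4, 5, 4) → (-4, 10, 4); (-1, 0, 5) → (-1, 0, 5)
T2 shear: x ← x + 1·z: (-4, 10, 4) → (0, 10, 4); (-1, 0, 5) → (4, 0, 5)
T3 rotate right-handed about the y-axis with cos θ = -8/17, sin θ = 15/17: (0, 10, 4) → (60/17, 10, -32/17); (4, 0, 5) → (43/17, 0, -100/17)

image vertices: (60/17, 10, -32/17), (43/17, 0, -100/17)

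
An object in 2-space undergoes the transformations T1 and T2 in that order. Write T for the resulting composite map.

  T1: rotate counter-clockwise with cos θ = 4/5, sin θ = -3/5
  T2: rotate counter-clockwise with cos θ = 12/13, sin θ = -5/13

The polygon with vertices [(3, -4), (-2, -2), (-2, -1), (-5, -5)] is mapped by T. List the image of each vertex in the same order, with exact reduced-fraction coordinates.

T1 rotate counter-clockwise with cos θ = 4/5, sin θ = -3/5: (3, -4) → (0, -5); (-2, -2) → (-14/5, -2/5); (-2, -1) → (-11/5, 2/5); (-5, -5) → (-7, -1)
T2 rotate counter-clockwise with cos θ = 12/13, sin θ = -5/13: (0, -5) → (-25/13, -60/13); (-14/5, -2/5) → (-178/65, 46/65); (-11/5, 2/5) → (-122/65, 79/65); (-7, -1) → (-89/13, 23/13)

image vertices: (-25/13, -60/13), (-178/65, 46/65), (-122/65, 79/65), (-89/13, 23/13)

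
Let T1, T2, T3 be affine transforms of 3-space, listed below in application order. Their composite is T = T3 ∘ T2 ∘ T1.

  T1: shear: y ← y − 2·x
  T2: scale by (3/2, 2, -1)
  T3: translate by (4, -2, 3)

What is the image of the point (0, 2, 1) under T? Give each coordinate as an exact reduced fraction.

T1 shear: y ← y − 2·x: (0, 2, 1) → (0, 2, 1)
T2 scale by (3/2, 2, -1): (0, 2, 1) → (0, 4, -1)
T3 translate by (4, -2, 3): (0, 4, -1) → (4, 2, 2)

T(p) = (4, 2, 2)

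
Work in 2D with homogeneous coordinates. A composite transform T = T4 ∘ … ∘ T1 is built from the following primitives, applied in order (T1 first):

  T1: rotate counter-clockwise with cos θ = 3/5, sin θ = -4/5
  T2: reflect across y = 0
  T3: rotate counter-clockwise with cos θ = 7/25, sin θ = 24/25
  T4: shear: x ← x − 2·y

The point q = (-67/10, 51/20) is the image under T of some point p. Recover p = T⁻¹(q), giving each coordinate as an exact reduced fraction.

T1 = [3/5 4/5 0; -4/5 3/5 0; 0 0 1]
T2·T1 = [3/5 4/5 0; 4/5 -3/5 0; 0 0 1]
T3·…·T1 = [-3/5 4/5 0; 4/5 3/5 0; 0 0 1]
T4·…·T1 = [-11/5 -2/5 0; 4/5 3/5 0; 0 0 1]
det M = -1; M⁻¹ = [-3/5 -2/5 0; 4/5 11/5 0; 0 0 1]
M⁻¹ · (-67/10, 51/20)ᵀ = (3, 1/4)ᵀ

p = (3, 1/4)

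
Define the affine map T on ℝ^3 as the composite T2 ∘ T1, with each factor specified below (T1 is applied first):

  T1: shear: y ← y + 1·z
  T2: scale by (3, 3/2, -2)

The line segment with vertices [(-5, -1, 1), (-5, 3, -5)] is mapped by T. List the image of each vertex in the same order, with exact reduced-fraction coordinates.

image vertices: (-15, 0, -2), (-15, -3, 10)

T1 shear: y ← y + 1·z: (-5, -1, 1) → (-5, 0, 1); (-5, 3, -5) → (-5, -2, -5)
T2 scale by (3, 3/2, -2): (-5, 0, 1) → (-15, 0, -2); (-5, -2, -5) → (-15, -3, 10)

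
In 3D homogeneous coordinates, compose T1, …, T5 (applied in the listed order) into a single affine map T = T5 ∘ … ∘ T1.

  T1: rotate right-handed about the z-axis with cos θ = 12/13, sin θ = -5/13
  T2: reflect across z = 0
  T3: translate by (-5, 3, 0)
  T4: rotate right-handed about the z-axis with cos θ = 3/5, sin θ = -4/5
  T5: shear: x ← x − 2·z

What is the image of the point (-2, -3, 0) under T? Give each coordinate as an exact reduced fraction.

T(p) = (-4, 7, 0)

T1 rotate right-handed about the z-axis with cos θ = 12/13, sin θ = -5/13: (-2, -3, 0) → (-3, -2, 0)
T2 reflect across z = 0: (-3, -2, 0) → (-3, -2, 0)
T3 translate by (-5, 3, 0): (-3, -2, 0) → (-8, 1, 0)
T4 rotate right-handed about the z-axis with cos θ = 3/5, sin θ = -4/5: (-8, 1, 0) → (-4, 7, 0)
T5 shear: x ← x − 2·z: (-4, 7, 0) → (-4, 7, 0)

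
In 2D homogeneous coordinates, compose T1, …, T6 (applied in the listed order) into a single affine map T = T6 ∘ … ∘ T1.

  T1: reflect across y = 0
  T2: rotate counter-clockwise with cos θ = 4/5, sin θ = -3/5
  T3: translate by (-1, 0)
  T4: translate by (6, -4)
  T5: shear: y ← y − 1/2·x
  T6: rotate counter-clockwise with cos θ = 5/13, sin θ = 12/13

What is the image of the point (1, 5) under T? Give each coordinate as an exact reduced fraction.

T1 reflect across y = 0: (1, 5) → (1, -5)
T2 rotate counter-clockwise with cos θ = 4/5, sin θ = -3/5: (1, -5) → (-11/5, -23/5)
T3 translate by (-1, 0): (-11/5, -23/5) → (-16/5, -23/5)
T4 translate by (6, -4): (-16/5, -23/5) → (14/5, -43/5)
T5 shear: y ← y − 1/2·x: (14/5, -43/5) → (14/5, -10)
T6 rotate counter-clockwise with cos θ = 5/13, sin θ = 12/13: (14/5, -10) → (134/13, -82/65)

T(p) = (134/13, -82/65)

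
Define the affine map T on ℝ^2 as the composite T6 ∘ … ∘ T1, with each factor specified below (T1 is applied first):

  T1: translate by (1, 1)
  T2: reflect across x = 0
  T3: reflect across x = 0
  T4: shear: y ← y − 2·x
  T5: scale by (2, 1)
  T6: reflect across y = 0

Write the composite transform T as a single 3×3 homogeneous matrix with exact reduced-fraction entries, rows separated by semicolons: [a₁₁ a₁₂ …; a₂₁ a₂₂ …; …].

T1 = [1 0 1; 0 1 1; 0 0 1]
T2·T1 = [-1 0 -1; 0 1 1; 0 0 1]
T3·…·T1 = [1 0 1; 0 1 1; 0 0 1]
T4·…·T1 = [1 0 1; -2 1 -1; 0 0 1]
T5·…·T1 = [2 0 2; -2 1 -1; 0 0 1]
T6·…·T1 = [2 0 2; 2 -1 1; 0 0 1]

T = [2 0 2; 2 -1 1; 0 0 1]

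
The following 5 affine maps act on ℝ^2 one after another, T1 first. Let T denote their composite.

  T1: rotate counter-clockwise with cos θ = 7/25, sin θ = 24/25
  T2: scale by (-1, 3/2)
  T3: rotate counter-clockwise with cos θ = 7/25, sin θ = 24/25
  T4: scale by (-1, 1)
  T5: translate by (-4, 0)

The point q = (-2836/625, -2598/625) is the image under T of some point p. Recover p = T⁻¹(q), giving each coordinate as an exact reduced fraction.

p = (0, -4)

T1 = [7/25 -24/25 0; 24/25 7/25 0; 0 0 1]
T2·T1 = [-7/25 24/25 0; 36/25 21/50 0; 0 0 1]
T3·…·T1 = [-913/625 -84/625 0; 84/625 1299/1250 0; 0 0 1]
T4·…·T1 = [913/625 84/625 0; 84/625 1299/1250 0; 0 0 1]
T5·…·T1 = [913/625 84/625 -4; 84/625 1299/1250 0; 0 0 1]
det M = 3/2; M⁻¹ = [433/625 -56/625 1732/625; -56/625 1826/1875 -224/625; 0 0 1]
M⁻¹ · (-2836/625, -2598/625)ᵀ = (0, -4)ᵀ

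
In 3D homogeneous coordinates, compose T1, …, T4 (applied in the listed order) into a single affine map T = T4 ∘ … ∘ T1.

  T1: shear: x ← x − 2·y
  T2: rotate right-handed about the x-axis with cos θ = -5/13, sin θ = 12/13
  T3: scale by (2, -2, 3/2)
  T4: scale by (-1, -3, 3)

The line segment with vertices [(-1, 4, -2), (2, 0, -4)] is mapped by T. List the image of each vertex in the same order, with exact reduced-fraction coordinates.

T1 shear: x ← x − 2·y: (-1, 4, -2) → (-9, 4, -2); (2, 0, -4) → (2, 0, -4)
T2 rotate right-handed about the x-axis with cos θ = -5/13, sin θ = 12/13: (-9, 4, -2) → (-9, 4/13, 58/13); (2, 0, -4) → (2, 48/13, 20/13)
T3 scale by (2, -2, 3/2): (-9, 4/13, 58/13) → (-18, -8/13, 87/13); (2, 48/13, 20/13) → (4, -96/13, 30/13)
T4 scale by (-1, -3, 3): (-18, -8/13, 87/13) → (18, 24/13, 261/13); (4, -96/13, 30/13) → (-4, 288/13, 90/13)

image vertices: (18, 24/13, 261/13), (-4, 288/13, 90/13)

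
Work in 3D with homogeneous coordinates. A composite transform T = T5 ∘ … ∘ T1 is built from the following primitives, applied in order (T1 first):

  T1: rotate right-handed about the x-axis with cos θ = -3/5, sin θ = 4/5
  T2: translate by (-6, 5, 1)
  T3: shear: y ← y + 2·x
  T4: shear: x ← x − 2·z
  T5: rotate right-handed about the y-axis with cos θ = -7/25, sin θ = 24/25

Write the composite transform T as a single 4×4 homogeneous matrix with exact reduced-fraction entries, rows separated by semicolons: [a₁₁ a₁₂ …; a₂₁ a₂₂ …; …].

T = [-7/25 152/125 -114/125 16/5; 2 -3/5 -4/5 -7; -24/25 164/125 -123/125 37/5; 0 0 0 1]

T1 = [1 0 0 0; 0 -3/5 -4/5 0; 0 4/5 -3/5 0; 0 0 0 1]
T2·T1 = [1 0 0 -6; 0 -3/5 -4/5 5; 0 4/5 -3/5 1; 0 0 0 1]
T3·…·T1 = [1 0 0 -6; 2 -3/5 -4/5 -7; 0 4/5 -3/5 1; 0 0 0 1]
T4·…·T1 = [1 -8/5 6/5 -8; 2 -3/5 -4/5 -7; 0 4/5 -3/5 1; 0 0 0 1]
T5·…·T1 = [-7/25 152/125 -114/125 16/5; 2 -3/5 -4/5 -7; -24/25 164/125 -123/125 37/5; 0 0 0 1]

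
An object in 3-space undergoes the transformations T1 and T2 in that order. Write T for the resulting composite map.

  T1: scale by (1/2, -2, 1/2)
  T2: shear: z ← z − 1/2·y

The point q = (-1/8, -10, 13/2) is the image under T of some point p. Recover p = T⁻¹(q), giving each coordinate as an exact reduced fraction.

p = (-1/4, 5, 3)

T1 = [1/2 0 0 0; 0 -2 0 0; 0 0 1/2 0; 0 0 0 1]
T2·T1 = [1/2 0 0 0; 0 -2 0 0; 0 1 1/2 0; 0 0 0 1]
det M = -1/2; M⁻¹ = [2 0 0 0; 0 -1/2 0 0; 0 1 2 0; 0 0 0 1]
M⁻¹ · (-1/8, -10, 13/2)ᵀ = (-1/4, 5, 3)ᵀ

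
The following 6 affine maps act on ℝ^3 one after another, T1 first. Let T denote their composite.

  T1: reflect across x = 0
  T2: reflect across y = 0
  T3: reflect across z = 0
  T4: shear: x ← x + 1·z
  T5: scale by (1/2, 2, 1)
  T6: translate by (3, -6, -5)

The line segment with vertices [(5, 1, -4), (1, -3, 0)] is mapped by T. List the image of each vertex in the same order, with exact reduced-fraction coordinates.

image vertices: (5/2, -8, -1), (5/2, 0, -5)

T1 reflect across x = 0: (5, 1, -4) → (-5, 1, -4); (1, -3, 0) → (-1, -3, 0)
T2 reflect across y = 0: (-5, 1, -4) → (-5, -1, -4); (-1, -3, 0) → (-1, 3, 0)
T3 reflect across z = 0: (-5, -1, -4) → (-5, -1, 4); (-1, 3, 0) → (-1, 3, 0)
T4 shear: x ← x + 1·z: (-5, -1, 4) → (-1, -1, 4); (-1, 3, 0) → (-1, 3, 0)
T5 scale by (1/2, 2, 1): (-1, -1, 4) → (-1/2, -2, 4); (-1, 3, 0) → (-1/2, 6, 0)
T6 translate by (3, -6, -5): (-1/2, -2, 4) → (5/2, -8, -1); (-1/2, 6, 0) → (5/2, 0, -5)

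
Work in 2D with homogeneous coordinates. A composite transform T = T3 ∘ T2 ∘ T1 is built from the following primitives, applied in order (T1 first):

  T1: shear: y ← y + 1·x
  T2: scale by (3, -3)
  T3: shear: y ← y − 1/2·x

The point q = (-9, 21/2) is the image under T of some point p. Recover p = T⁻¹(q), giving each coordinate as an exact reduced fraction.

p = (-3, 1)

T1 = [1 0 0; 1 1 0; 0 0 1]
T2·T1 = [3 0 0; -3 -3 0; 0 0 1]
T3·…·T1 = [3 0 0; -9/2 -3 0; 0 0 1]
det M = -9; M⁻¹ = [1/3 0 0; -1/2 -1/3 0; 0 0 1]
M⁻¹ · (-9, 21/2)ᵀ = (-3, 1)ᵀ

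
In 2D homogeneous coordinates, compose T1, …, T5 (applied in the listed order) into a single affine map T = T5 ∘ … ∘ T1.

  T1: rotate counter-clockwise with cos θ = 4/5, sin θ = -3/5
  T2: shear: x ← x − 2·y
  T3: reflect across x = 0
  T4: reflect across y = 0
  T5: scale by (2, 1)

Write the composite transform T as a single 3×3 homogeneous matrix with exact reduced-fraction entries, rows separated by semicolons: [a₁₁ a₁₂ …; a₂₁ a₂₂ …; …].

T1 = [4/5 3/5 0; -3/5 4/5 0; 0 0 1]
T2·T1 = [2 -1 0; -3/5 4/5 0; 0 0 1]
T3·…·T1 = [-2 1 0; -3/5 4/5 0; 0 0 1]
T4·…·T1 = [-2 1 0; 3/5 -4/5 0; 0 0 1]
T5·…·T1 = [-4 2 0; 3/5 -4/5 0; 0 0 1]

T = [-4 2 0; 3/5 -4/5 0; 0 0 1]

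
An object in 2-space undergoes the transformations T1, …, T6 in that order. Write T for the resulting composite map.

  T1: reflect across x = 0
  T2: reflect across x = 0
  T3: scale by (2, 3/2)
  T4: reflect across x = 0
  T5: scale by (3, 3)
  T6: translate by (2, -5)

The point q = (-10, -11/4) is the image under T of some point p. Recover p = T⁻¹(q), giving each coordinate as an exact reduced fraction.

T1 = [-1 0 0; 0 1 0; 0 0 1]
T2·T1 = [1 0 0; 0 1 0; 0 0 1]
T3·…·T1 = [2 0 0; 0 3/2 0; 0 0 1]
T4·…·T1 = [-2 0 0; 0 3/2 0; 0 0 1]
T5·…·T1 = [-6 0 0; 0 9/2 0; 0 0 1]
T6·…·T1 = [-6 0 2; 0 9/2 -5; 0 0 1]
det M = -27; M⁻¹ = [-1/6 0 1/3; 0 2/9 10/9; 0 0 1]
M⁻¹ · (-10, -11/4)ᵀ = (2, 1/2)ᵀ

p = (2, 1/2)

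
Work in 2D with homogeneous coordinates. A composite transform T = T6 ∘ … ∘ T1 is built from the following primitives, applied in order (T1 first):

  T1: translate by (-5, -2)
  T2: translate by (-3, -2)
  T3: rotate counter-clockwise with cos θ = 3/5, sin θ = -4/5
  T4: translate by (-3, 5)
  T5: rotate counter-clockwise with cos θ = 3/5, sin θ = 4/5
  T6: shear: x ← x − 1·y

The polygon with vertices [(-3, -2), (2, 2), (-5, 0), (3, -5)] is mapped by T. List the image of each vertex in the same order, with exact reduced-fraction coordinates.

T1 translate by (-5, -2): (-3, -2) → (-8, -4); (2, 2) → (-3, 0); (-5, 0) → (-10, -2); (3, -5) → (-2, -7)
T2 translate by (-3, -2): (-8, -4) → (-11, -6); (-3, 0) → (-6, -2); (-10, -2) → (-13, -4); (-2, -7) → (-5, -9)
T3 rotate counter-clockwise with cos θ = 3/5, sin θ = -4/5: (-11, -6) → (-57/5, 26/5); (-6, -2) → (-26/5, 18/5); (-13, -4) → (-11, 8); (-5, -9) → (-51/5, -7/5)
T4 translate by (-3, 5): (-57/5, 26/5) → (-72/5, 51/5); (-26/5, 18/5) → (-41/5, 43/5); (-11, 8) → (-14, 13); (-51/5, -7/5) → (-66/5, 18/5)
T5 rotate counter-clockwise with cos θ = 3/5, sin θ = 4/5: (-72/5, 51/5) → (-84/5, -27/5); (-41/5, 43/5) → (-59/5, -7/5); (-14, 13) → (-94/5, -17/5); (-66/5, 18/5) → (-54/5, -42/5)
T6 shear: x ← x − 1·y: (-84/5, -27/5) → (-57/5, -27/5); (-59/5, -7/5) → (-52/5, -7/5); (-94/5, -17/5) → (-77/5, -17/5); (-54/5, -42/5) → (-12/5, -42/5)

image vertices: (-57/5, -27/5), (-52/5, -7/5), (-77/5, -17/5), (-12/5, -42/5)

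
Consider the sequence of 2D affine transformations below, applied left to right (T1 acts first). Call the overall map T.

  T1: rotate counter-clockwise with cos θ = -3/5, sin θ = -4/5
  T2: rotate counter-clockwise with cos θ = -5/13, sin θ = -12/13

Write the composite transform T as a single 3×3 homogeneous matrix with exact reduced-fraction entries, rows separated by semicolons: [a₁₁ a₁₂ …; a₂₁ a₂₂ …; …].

T = [-33/65 -56/65 0; 56/65 -33/65 0; 0 0 1]

T1 = [-3/5 4/5 0; -4/5 -3/5 0; 0 0 1]
T2·T1 = [-33/65 -56/65 0; 56/65 -33/65 0; 0 0 1]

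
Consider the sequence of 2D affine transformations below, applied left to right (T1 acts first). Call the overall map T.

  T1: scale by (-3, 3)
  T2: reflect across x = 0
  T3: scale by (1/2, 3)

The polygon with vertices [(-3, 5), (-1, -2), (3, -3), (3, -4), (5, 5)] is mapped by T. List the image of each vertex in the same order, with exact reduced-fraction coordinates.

T1 scale by (-3, 3): (-3, 5) → (9, 15); (-1, -2) → (3, -6); (3, -3) → (-9, -9); (3, -4) → (-9, -12); (5, 5) → (-15, 15)
T2 reflect across x = 0: (9, 15) → (-9, 15); (3, -6) → (-3, -6); (-9, -9) → (9, -9); (-9, -12) → (9, -12); (-15, 15) → (15, 15)
T3 scale by (1/2, 3): (-9, 15) → (-9/2, 45); (-3, -6) → (-3/2, -18); (9, -9) → (9/2, -27); (9, -12) → (9/2, -36); (15, 15) → (15/2, 45)

image vertices: (-9/2, 45), (-3/2, -18), (9/2, -27), (9/2, -36), (15/2, 45)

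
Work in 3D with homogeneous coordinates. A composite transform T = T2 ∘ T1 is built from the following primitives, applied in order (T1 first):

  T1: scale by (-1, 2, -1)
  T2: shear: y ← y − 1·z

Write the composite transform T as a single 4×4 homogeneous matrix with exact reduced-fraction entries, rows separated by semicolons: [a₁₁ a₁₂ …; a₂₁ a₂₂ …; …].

T = [-1 0 0 0; 0 2 1 0; 0 0 -1 0; 0 0 0 1]

T1 = [-1 0 0 0; 0 2 0 0; 0 0 -1 0; 0 0 0 1]
T2·T1 = [-1 0 0 0; 0 2 1 0; 0 0 -1 0; 0 0 0 1]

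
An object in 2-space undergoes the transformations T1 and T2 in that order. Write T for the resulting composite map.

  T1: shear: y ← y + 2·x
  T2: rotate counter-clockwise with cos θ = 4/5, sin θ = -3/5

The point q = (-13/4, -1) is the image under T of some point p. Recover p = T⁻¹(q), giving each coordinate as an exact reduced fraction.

p = (-2, 5/4)

T1 = [1 0 0; 2 1 0; 0 0 1]
T2·T1 = [2 3/5 0; 1 4/5 0; 0 0 1]
det M = 1; M⁻¹ = [4/5 -3/5 0; -1 2 0; 0 0 1]
M⁻¹ · (-13/4, -1)ᵀ = (-2, 5/4)ᵀ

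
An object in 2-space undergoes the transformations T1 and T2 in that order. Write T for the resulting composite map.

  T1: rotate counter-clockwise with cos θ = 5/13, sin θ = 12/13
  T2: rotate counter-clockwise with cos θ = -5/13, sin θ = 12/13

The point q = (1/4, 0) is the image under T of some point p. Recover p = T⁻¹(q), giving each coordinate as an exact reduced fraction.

T1 = [5/13 -12/13 0; 12/13 5/13 0; 0 0 1]
T2·T1 = [-1 0 0; 0 -1 0; 0 0 1]
det M = 1; M⁻¹ = [-1 0 0; 0 -1 0; 0 0 1]
M⁻¹ · (1/4, 0)ᵀ = (-1/4, 0)ᵀ

p = (-1/4, 0)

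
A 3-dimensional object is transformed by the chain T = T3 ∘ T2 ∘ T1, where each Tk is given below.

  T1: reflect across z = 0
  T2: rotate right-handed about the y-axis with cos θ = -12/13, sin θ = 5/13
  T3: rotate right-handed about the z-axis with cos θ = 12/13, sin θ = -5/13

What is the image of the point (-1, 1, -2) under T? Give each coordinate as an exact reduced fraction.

T(p) = (329/169, 46/169, -19/13)

T1 reflect across z = 0: (-1, 1, -2) → (-1, 1, 2)
T2 rotate right-handed about the y-axis with cos θ = -12/13, sin θ = 5/13: (-1, 1, 2) → (22/13, 1, -19/13)
T3 rotate right-handed about the z-axis with cos θ = 12/13, sin θ = -5/13: (22/13, 1, -19/13) → (329/169, 46/169, -19/13)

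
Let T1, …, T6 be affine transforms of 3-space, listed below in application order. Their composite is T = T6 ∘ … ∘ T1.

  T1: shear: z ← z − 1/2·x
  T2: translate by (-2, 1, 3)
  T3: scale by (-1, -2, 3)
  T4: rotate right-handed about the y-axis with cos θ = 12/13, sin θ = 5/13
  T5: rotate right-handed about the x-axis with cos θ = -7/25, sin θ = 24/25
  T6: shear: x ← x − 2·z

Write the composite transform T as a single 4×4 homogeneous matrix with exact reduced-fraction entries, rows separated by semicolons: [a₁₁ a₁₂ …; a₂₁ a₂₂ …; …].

T1 = [1 0 0 0; 0 1 0 0; -1/2 0 1 0; 0 0 0 1]
T2·T1 = [1 0 0 -2; 0 1 0 1; -1/2 0 1 3; 0 0 0 1]
T3·…·T1 = [-1 0 0 2; 0 -2 0 -2; -3/2 0 3 9; 0 0 0 1]
T4·…·T1 = [-3/2 0 15/13 69/13; 0 -2 0 -2; -1 0 36/13 98/13; 0 0 0 1]
T5·…·T1 = [-3/2 0 15/13 69/13; 24/25 14/25 -864/325 -434/65; 7/25 -48/25 -252/325 -262/65; 0 0 0 1]
T6·…·T1 = [-103/50 96/25 879/325 869/65; 24/25 14/25 -864/325 -434/65; 7/25 -48/25 -252/325 -262/65; 0 0 0 1]

T = [-103/50 96/25 879/325 869/65; 24/25 14/25 -864/325 -434/65; 7/25 -48/25 -252/325 -262/65; 0 0 0 1]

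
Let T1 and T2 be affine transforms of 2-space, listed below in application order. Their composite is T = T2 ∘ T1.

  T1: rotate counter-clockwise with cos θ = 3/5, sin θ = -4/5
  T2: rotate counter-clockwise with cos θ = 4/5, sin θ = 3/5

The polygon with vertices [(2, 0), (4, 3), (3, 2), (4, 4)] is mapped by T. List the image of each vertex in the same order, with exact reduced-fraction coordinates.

T1 rotate counter-clockwise with cos θ = 3/5, sin θ = -4/5: (2, 0) → (6/5, -8/5); (4, 3) → (24/5, -7/5); (3, 2) → (17/5, -6/5); (4, 4) → (28/5, -4/5)
T2 rotate counter-clockwise with cos θ = 4/5, sin θ = 3/5: (6/5, -8/5) → (48/25, -14/25); (24/5, -7/5) → (117/25, 44/25); (17/5, -6/5) → (86/25, 27/25); (28/5, -4/5) → (124/25, 68/25)

image vertices: (48/25, -14/25), (117/25, 44/25), (86/25, 27/25), (124/25, 68/25)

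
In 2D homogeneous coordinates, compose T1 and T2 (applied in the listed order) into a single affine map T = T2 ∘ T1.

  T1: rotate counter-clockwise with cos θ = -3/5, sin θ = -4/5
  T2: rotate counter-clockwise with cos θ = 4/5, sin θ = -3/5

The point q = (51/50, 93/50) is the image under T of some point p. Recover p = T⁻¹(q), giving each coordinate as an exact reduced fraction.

p = (-3/2, -3/2)

T1 = [-3/5 4/5 0; -4/5 -3/5 0; 0 0 1]
T2·T1 = [-24/25 7/25 0; -7/25 -24/25 0; 0 0 1]
det M = 1; M⁻¹ = [-24/25 -7/25 0; 7/25 -24/25 0; 0 0 1]
M⁻¹ · (51/50, 93/50)ᵀ = (-3/2, -3/2)ᵀ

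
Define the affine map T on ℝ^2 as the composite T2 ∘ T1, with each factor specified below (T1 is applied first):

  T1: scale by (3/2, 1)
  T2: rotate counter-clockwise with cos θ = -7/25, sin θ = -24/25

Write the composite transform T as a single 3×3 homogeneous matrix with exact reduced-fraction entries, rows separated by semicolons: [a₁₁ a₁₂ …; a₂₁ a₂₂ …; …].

T = [-21/50 24/25 0; -36/25 -7/25 0; 0 0 1]

T1 = [3/2 0 0; 0 1 0; 0 0 1]
T2·T1 = [-21/50 24/25 0; -36/25 -7/25 0; 0 0 1]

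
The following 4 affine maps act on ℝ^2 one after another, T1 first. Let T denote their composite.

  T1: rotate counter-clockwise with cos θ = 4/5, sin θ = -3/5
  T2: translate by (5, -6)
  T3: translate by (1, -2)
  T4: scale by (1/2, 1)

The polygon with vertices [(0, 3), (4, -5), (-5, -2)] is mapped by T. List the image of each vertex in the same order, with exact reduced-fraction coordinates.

image vertices: (39/10, -28/5), (31/10, -72/5), (2/5, -33/5)

T1 rotate counter-clockwise with cos θ = 4/5, sin θ = -3/5: (0, 3) → (9/5, 12/5); (4, -5) → (1/5, -32/5); (-5, -2) → (-26/5, 7/5)
T2 translate by (5, -6): (9/5, 12/5) → (34/5, -18/5); (1/5, -32/5) → (26/5, -62/5); (-26/5, 7/5) → (-1/5, -23/5)
T3 translate by (1, -2): (34/5, -18/5) → (39/5, -28/5); (26/5, -62/5) → (31/5, -72/5); (-1/5, -23/5) → (4/5, -33/5)
T4 scale by (1/2, 1): (39/5, -28/5) → (39/10, -28/5); (31/5, -72/5) → (31/10, -72/5); (4/5, -33/5) → (2/5, -33/5)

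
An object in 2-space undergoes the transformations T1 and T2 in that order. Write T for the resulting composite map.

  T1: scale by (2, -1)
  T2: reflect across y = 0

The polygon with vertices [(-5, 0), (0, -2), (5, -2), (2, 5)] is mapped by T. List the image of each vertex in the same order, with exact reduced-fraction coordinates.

image vertices: (-10, 0), (0, -2), (10, -2), (4, 5)

T1 scale by (2, -1): (-5, 0) → (-10, 0); (0, -2) → (0, 2); (5, -2) → (10, 2); (2, 5) → (4, -5)
T2 reflect across y = 0: (-10, 0) → (-10, 0); (0, 2) → (0, -2); (10, 2) → (10, -2); (4, -5) → (4, 5)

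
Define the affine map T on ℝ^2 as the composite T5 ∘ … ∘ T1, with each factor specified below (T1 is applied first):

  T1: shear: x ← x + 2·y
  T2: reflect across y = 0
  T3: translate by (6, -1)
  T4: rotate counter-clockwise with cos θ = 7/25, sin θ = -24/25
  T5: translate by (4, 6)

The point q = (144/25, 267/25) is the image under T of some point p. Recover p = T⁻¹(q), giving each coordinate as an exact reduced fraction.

T1 = [1 2 0; 0 1 0; 0 0 1]
T2·T1 = [1 2 0; 0 -1 0; 0 0 1]
T3·…·T1 = [1 2 6; 0 -1 -1; 0 0 1]
T4·…·T1 = [7/25 -2/5 18/25; -24/25 -11/5 -151/25; 0 0 1]
T5·…·T1 = [7/25 -2/5 118/25; -24/25 -11/5 -1/25; 0 0 1]
det M = -1; M⁻¹ = [11/5 -2/5 -52/5; -24/25 -7/25 113/25; 0 0 1]
M⁻¹ · (144/25, 267/25)ᵀ = (-2, -4)ᵀ

p = (-2, -4)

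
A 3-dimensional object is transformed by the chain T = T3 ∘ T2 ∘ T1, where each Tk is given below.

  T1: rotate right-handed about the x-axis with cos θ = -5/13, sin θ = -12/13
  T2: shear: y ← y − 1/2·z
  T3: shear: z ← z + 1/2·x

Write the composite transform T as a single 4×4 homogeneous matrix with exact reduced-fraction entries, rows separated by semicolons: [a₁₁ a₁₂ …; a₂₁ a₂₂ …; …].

T = [1 0 0 0; 0 1/13 29/26 0; 1/2 -12/13 -5/13 0; 0 0 0 1]

T1 = [1 0 0 0; 0 -5/13 12/13 0; 0 -12/13 -5/13 0; 0 0 0 1]
T2·T1 = [1 0 0 0; 0 1/13 29/26 0; 0 -12/13 -5/13 0; 0 0 0 1]
T3·…·T1 = [1 0 0 0; 0 1/13 29/26 0; 1/2 -12/13 -5/13 0; 0 0 0 1]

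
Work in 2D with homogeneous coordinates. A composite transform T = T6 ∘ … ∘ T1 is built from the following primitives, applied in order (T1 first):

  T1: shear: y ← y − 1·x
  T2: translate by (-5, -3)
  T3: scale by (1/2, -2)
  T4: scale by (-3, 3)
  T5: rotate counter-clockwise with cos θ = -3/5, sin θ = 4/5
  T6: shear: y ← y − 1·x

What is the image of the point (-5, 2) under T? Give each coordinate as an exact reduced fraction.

T1 shear: y ← y − 1·x: (-5, 2) → (-5, 7)
T2 translate by (-5, -3): (-5, 7) → (-10, 4)
T3 scale by (1/2, -2): (-10, 4) → (-5, -8)
T4 scale by (-3, 3): (-5, -8) → (15, -24)
T5 rotate counter-clockwise with cos θ = -3/5, sin θ = 4/5: (15, -24) → (51/5, 132/5)
T6 shear: y ← y − 1·x: (51/5, 132/5) → (51/5, 81/5)

T(p) = (51/5, 81/5)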